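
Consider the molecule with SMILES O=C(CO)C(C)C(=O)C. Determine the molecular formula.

C6H10O3

Walk through each heavy atom and fill implicit hydrogens from standard valence (C 4, N 3, O 2, S 2, halogen 1):
  atom 1: O, bond orders sum to 2 (valence 2) → 0 H
  atom 2: C, bond orders sum to 4 (valence 4) → 0 H
  atom 3: C, bond orders sum to 2 (valence 4) → 2 H
  atom 4: O, bond orders sum to 1 (valence 2) → 1 H
  atom 5: C, bond orders sum to 3 (valence 4) → 1 H
  atom 6: C, bond orders sum to 1 (valence 4) → 3 H
  atom 7: C, bond orders sum to 4 (valence 4) → 0 H
  atom 8: O, bond orders sum to 2 (valence 2) → 0 H
  atom 9: C, bond orders sum to 1 (valence 4) → 3 H
Totals → C:6, H:10, O:3.
In Hill order: C6H10O3.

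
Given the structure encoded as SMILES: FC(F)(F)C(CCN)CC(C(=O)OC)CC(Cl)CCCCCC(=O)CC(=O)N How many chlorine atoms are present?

Scan the SMILES for Cl atoms (remember two-letter symbols like Cl and Br are single atoms).
Chlorine count: 1.

1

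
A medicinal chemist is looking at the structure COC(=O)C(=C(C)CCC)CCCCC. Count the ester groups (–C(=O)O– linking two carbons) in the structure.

1

The ester motif appears at heavy-atom position 3 in the SMILES.
Other groups present: 1 alkene.
Ester count: 1.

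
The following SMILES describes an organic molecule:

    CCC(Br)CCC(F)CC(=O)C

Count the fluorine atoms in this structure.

Scan the SMILES for F atoms (remember two-letter symbols like Cl and Br are single atoms).
Fluorine count: 1.

1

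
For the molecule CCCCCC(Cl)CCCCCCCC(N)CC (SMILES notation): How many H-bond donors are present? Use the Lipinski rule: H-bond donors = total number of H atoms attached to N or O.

2

Donors: find every N or O and count the H atoms it carries.
  atom 16 (N): bond orders sum to 1 → 2 H
Lipinski HBD = 2.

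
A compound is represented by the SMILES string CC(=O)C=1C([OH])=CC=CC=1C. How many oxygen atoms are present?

Scan the SMILES for O atoms (remember two-letter symbols like Cl and Br are single atoms).
Oxygen count: 2.

2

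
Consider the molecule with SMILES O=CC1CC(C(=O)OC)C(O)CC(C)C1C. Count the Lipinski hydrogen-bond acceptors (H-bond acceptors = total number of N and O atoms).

N atoms: 0; O atoms: 4.
Lipinski HBA = 0 + 4 = 4.

4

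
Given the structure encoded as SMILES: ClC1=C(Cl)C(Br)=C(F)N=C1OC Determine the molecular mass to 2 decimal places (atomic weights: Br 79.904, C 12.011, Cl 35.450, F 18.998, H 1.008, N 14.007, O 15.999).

First, the molecular formula is C6H3BrCl2FNO (counting implicit H from valence).
  Br: 1 × 79.904 = 79.904
  C: 6 × 12.011 = 72.066
  Cl: 2 × 35.450 = 70.900
  F: 1 × 18.998 = 18.998
  H: 3 × 1.008 = 3.024
  N: 1 × 14.007 = 14.007
  O: 1 × 15.999 = 15.999
Sum: 1×79.904 + 6×12.011 + 2×35.450 + 1×18.998 + 3×1.008 + 1×14.007 + 1×15.999 = 274.898 → 274.90 g/mol.

274.90 g/mol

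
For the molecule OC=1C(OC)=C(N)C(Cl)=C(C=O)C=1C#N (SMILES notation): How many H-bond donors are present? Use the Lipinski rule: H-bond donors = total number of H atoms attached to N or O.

3

Donors: find every N or O and count the H atoms it carries.
  atom 1 (O): bond orders sum to 1 → 1 H
  atom 4 (O): bond orders sum to 2 → 0 H
  atom 7 (N): bond orders sum to 1 → 2 H
  atom 12 (O): bond orders sum to 2 → 0 H
  atom 15 (N): bond orders sum to 3 → 0 H
Lipinski HBD = 3.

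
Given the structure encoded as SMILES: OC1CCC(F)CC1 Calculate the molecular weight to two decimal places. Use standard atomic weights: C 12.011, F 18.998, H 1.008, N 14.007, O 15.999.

First, the molecular formula is C6H11FO (counting implicit H from valence).
  C: 6 × 12.011 = 72.066
  F: 1 × 18.998 = 18.998
  H: 11 × 1.008 = 11.088
  O: 1 × 15.999 = 15.999
Sum: 6×12.011 + 1×18.998 + 11×1.008 + 1×15.999 = 118.151 → 118.15 g/mol.

118.15 g/mol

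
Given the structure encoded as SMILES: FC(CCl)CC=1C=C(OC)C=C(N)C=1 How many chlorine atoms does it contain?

1

Scan the SMILES for Cl atoms (remember two-letter symbols like Cl and Br are single atoms).
Chlorine count: 1.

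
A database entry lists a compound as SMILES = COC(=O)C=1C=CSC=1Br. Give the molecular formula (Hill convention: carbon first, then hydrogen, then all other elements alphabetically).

C6H5BrO2S

Walk through each heavy atom and fill implicit hydrogens from standard valence (C 4, N 3, O 2, S 2, halogen 1):
  atom 1: C, bond orders sum to 1 (valence 4) → 3 H
  atom 2: O, bond orders sum to 2 (valence 2) → 0 H
  atom 3: C, bond orders sum to 4 (valence 4) → 0 H
  atom 4: O, bond orders sum to 2 (valence 2) → 0 H
  atom 5: C, bond orders sum to 4 (valence 4) → 0 H
  atom 6: C, bond orders sum to 3 (valence 4) → 1 H
  atom 7: C, bond orders sum to 3 (valence 4) → 1 H
  atom 8: S, bond orders sum to 2 (valence 2) → 0 H
  atom 9: C, bond orders sum to 4 (valence 4) → 0 H
  atom 10: Br (halogen, monovalent) → 0 H
Totals → C:6, H:5, Br:1, O:2, S:1.
In Hill order: C6H5BrO2S.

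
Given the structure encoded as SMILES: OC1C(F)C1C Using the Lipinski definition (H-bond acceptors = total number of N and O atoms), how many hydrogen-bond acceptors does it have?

N atoms: 0; O atoms: 1.
Lipinski HBA = 0 + 1 = 1.

1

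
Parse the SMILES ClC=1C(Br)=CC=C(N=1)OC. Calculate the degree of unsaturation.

Degree of unsaturation = (number of rings) + (number of π bonds).
Ring closures in the SMILES: 1.
π bonds: 3 double bonds (each 1 DoU) → 3 DoU from unsaturation.
Total DoU = 1 + 3 = 4.

4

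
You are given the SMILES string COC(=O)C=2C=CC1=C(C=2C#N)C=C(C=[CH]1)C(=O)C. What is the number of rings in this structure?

2

In SMILES, each pair of matching ring-closure digits denotes one ring-closing bond; the number of such bonds equals the number of independent rings.
Ring-closure bonds here: 2.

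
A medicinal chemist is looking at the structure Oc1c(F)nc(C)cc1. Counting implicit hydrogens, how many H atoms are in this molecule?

Walk through each heavy atom and fill implicit hydrogens from standard valence (C 4, N 3, O 2, S 2, halogen 1); for lowercase aromatic atoms, an aromatic c carries 1 H when it has two neighbours and 0 H with three, and aromatic n carries 0 H:
  atom 1: O, bond orders sum to 1 (valence 2) → 1 H
  atom 2: aromatic c, 3 neighbours → 0 H
  atom 3: aromatic c, 3 neighbours → 0 H
  atom 4: F (halogen, monovalent) → 0 H
  atom 5: aromatic n, 2 neighbours → 0 H
  atom 6: aromatic c, 3 neighbours → 0 H
  atom 7: C, bond orders sum to 1 (valence 4) → 3 H
  atom 8: aromatic c, 2 neighbours → 1 H
  atom 9: aromatic c, 2 neighbours → 1 H
Total hydrogens: 6.

6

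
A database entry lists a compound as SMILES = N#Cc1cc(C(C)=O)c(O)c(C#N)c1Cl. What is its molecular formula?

C10H5ClN2O2

Walk through each heavy atom and fill implicit hydrogens from standard valence (C 4, N 3, O 2, S 2, halogen 1); for lowercase aromatic atoms, an aromatic c carries 1 H when it has two neighbours and 0 H with three, and aromatic n carries 0 H:
  atom 1: N, bond orders sum to 3 (valence 3) → 0 H
  atom 2: C, bond orders sum to 4 (valence 4) → 0 H
  atom 3: aromatic c, 3 neighbours → 0 H
  atom 4: aromatic c, 2 neighbours → 1 H
  atom 5: aromatic c, 3 neighbours → 0 H
  atom 6: C, bond orders sum to 4 (valence 4) → 0 H
  atom 7: C, bond orders sum to 1 (valence 4) → 3 H
  atom 8: O, bond orders sum to 2 (valence 2) → 0 H
  atom 9: aromatic c, 3 neighbours → 0 H
  atom 10: O, bond orders sum to 1 (valence 2) → 1 H
  atom 11: aromatic c, 3 neighbours → 0 H
  atom 12: C, bond orders sum to 4 (valence 4) → 0 H
  atom 13: N, bond orders sum to 3 (valence 3) → 0 H
  atom 14: aromatic c, 3 neighbours → 0 H
  atom 15: Cl (halogen, monovalent) → 0 H
Totals → C:10, H:5, Cl:1, N:2, O:2.
In Hill order: C10H5ClN2O2.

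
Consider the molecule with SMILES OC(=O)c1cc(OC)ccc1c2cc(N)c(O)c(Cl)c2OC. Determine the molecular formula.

C15H14ClNO5

Walk through each heavy atom and fill implicit hydrogens from standard valence (C 4, N 3, O 2, S 2, halogen 1); for lowercase aromatic atoms, an aromatic c carries 1 H when it has two neighbours and 0 H with three, and aromatic n carries 0 H:
  atom 1: O, bond orders sum to 1 (valence 2) → 1 H
  atom 2: C, bond orders sum to 4 (valence 4) → 0 H
  atom 3: O, bond orders sum to 2 (valence 2) → 0 H
  atom 4: aromatic c, 3 neighbours → 0 H
  atom 5: aromatic c, 2 neighbours → 1 H
  atom 6: aromatic c, 3 neighbours → 0 H
  atom 7: O, bond orders sum to 2 (valence 2) → 0 H
  atom 8: C, bond orders sum to 1 (valence 4) → 3 H
  atom 9: aromatic c, 2 neighbours → 1 H
  atom 10: aromatic c, 2 neighbours → 1 H
  atom 11: aromatic c, 3 neighbours → 0 H
  atom 12: aromatic c, 3 neighbours → 0 H
  atom 13: aromatic c, 2 neighbours → 1 H
  atom 14: aromatic c, 3 neighbours → 0 H
  atom 15: N, bond orders sum to 1 (valence 3) → 2 H
  atom 16: aromatic c, 3 neighbours → 0 H
  atom 17: O, bond orders sum to 1 (valence 2) → 1 H
  atom 18: aromatic c, 3 neighbours → 0 H
  atom 19: Cl (halogen, monovalent) → 0 H
  atom 20: aromatic c, 3 neighbours → 0 H
  atom 21: O, bond orders sum to 2 (valence 2) → 0 H
  atom 22: C, bond orders sum to 1 (valence 4) → 3 H
Totals → C:15, H:14, Cl:1, N:1, O:5.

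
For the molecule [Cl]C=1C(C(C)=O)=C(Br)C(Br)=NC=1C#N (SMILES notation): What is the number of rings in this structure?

1

In SMILES, each pair of matching ring-closure digits denotes one ring-closing bond; the number of such bonds equals the number of independent rings.
Ring-closure bonds here: 1.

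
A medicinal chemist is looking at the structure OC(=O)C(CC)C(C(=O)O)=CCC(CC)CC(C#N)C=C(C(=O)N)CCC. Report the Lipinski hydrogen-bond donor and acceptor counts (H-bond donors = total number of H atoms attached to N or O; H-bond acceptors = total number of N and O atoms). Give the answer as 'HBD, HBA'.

Donors: find every N or O and count the H atoms it carries.
  atom 1 (O): bond orders sum to 1 → 1 H
  atom 3 (O): bond orders sum to 2 → 0 H
  atom 9 (O): bond orders sum to 2 → 0 H
  atom 10 (O): bond orders sum to 1 → 1 H
  atom 19 (N): bond orders sum to 3 → 0 H
  atom 23 (O): bond orders sum to 2 → 0 H
  atom 24 (N): bond orders sum to 1 → 2 H
Lipinski HBD = 4.
Acceptors: N atoms = 2, O atoms = 5 → HBA = 7.

4, 7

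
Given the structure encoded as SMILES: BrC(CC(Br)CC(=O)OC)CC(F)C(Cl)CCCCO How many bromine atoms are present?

Scan the SMILES for Br atoms (remember two-letter symbols like Cl and Br are single atoms).
Bromine count: 2.

2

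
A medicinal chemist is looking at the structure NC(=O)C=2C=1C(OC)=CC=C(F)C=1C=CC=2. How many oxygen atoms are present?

2

Scan the SMILES for O atoms (remember two-letter symbols like Cl and Br are single atoms).
Oxygen count: 2.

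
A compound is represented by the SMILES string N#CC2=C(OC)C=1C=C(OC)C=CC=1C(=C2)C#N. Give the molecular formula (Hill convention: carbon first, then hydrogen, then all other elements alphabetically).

C14H10N2O2

Walk through each heavy atom and fill implicit hydrogens from standard valence (C 4, N 3, O 2, S 2, halogen 1):
  atom 1: N, bond orders sum to 3 (valence 3) → 0 H
  atom 2: C, bond orders sum to 4 (valence 4) → 0 H
  atom 3: C, bond orders sum to 4 (valence 4) → 0 H
  atom 4: C, bond orders sum to 4 (valence 4) → 0 H
  atom 5: O, bond orders sum to 2 (valence 2) → 0 H
  atom 6: C, bond orders sum to 1 (valence 4) → 3 H
  atom 7: C, bond orders sum to 4 (valence 4) → 0 H
  atom 8: C, bond orders sum to 3 (valence 4) → 1 H
  atom 9: C, bond orders sum to 4 (valence 4) → 0 H
  atom 10: O, bond orders sum to 2 (valence 2) → 0 H
  atom 11: C, bond orders sum to 1 (valence 4) → 3 H
  atom 12: C, bond orders sum to 3 (valence 4) → 1 H
  atom 13: C, bond orders sum to 3 (valence 4) → 1 H
  atom 14: C, bond orders sum to 4 (valence 4) → 0 H
  atom 15: C, bond orders sum to 4 (valence 4) → 0 H
  atom 16: C, bond orders sum to 3 (valence 4) → 1 H
  atom 17: C, bond orders sum to 4 (valence 4) → 0 H
  atom 18: N, bond orders sum to 3 (valence 3) → 0 H
Totals → C:14, H:10, N:2, O:2.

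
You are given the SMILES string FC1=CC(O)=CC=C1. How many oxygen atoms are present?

1

Scan the SMILES for O atoms (remember two-letter symbols like Cl and Br are single atoms).
Oxygen count: 1.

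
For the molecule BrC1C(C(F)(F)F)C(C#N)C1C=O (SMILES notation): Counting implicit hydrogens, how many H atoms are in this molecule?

5

Walk through each heavy atom and fill implicit hydrogens from standard valence (C 4, N 3, O 2, S 2, halogen 1):
  atom 1: Br (halogen, monovalent) → 0 H
  atom 2: C, bond orders sum to 3 (valence 4) → 1 H
  atom 3: C, bond orders sum to 3 (valence 4) → 1 H
  atom 4: C, bond orders sum to 4 (valence 4) → 0 H
  atom 5: F (halogen, monovalent) → 0 H
  atom 6: F (halogen, monovalent) → 0 H
  atom 7: F (halogen, monovalent) → 0 H
  atom 8: C, bond orders sum to 3 (valence 4) → 1 H
  atom 9: C, bond orders sum to 4 (valence 4) → 0 H
  atom 10: N, bond orders sum to 3 (valence 3) → 0 H
  atom 11: C, bond orders sum to 3 (valence 4) → 1 H
  atom 12: C, bond orders sum to 3 (valence 4) → 1 H
  atom 13: O, bond orders sum to 2 (valence 2) → 0 H
Total hydrogens: 5.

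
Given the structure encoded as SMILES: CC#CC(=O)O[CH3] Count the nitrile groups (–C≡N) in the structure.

0

Scan the SMILES for the nitrile motif — none present.
Groups that are present: 1 alkyne, 1 ester.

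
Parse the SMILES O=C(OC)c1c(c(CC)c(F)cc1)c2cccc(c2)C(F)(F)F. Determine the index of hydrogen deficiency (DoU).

9

Molecular formula: C17H14F4O2.
DoU = (2C + 2 + N − H − X) / 2, where X is the halogen count and O/S are ignored.
    = (2·17 + 2 + 0 − 14 − 4) / 2 = 18 / 2 = 9.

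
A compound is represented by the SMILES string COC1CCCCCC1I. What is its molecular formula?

Walk through each heavy atom and fill implicit hydrogens from standard valence (C 4, N 3, O 2, S 2, halogen 1):
  atom 1: C, bond orders sum to 1 (valence 4) → 3 H
  atom 2: O, bond orders sum to 2 (valence 2) → 0 H
  atom 3: C, bond orders sum to 3 (valence 4) → 1 H
  atom 4: C, bond orders sum to 2 (valence 4) → 2 H
  atom 5: C, bond orders sum to 2 (valence 4) → 2 H
  atom 6: C, bond orders sum to 2 (valence 4) → 2 H
  atom 7: C, bond orders sum to 2 (valence 4) → 2 H
  atom 8: C, bond orders sum to 2 (valence 4) → 2 H
  atom 9: C, bond orders sum to 3 (valence 4) → 1 H
  atom 10: I (halogen, monovalent) → 0 H
Totals → C:8, H:15, I:1, O:1.

C8H15IO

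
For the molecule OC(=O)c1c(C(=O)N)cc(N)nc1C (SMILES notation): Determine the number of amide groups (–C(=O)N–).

1

The amide motif appears at heavy-atom position 6 in the SMILES.
Other groups present: 1 carboxylic acid, 1 primary amine.
Amide count: 1.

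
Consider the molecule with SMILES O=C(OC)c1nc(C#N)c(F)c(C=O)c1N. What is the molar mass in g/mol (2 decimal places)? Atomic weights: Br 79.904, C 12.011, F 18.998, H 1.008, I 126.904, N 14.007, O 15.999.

223.16 g/mol

First, the molecular formula is C9H6FN3O3 (counting implicit H from valence).
  C: 9 × 12.011 = 108.099
  F: 1 × 18.998 = 18.998
  H: 6 × 1.008 = 6.048
  N: 3 × 14.007 = 42.021
  O: 3 × 15.999 = 47.997
Sum: 9×12.011 + 1×18.998 + 6×1.008 + 3×14.007 + 3×15.999 = 223.163 → 223.16 g/mol.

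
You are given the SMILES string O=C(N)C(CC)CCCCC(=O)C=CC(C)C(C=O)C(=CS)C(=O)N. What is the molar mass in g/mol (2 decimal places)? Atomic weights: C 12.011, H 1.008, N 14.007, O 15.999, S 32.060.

First, the molecular formula is C18H28N2O4S (counting implicit H from valence).
  C: 18 × 12.011 = 216.198
  H: 28 × 1.008 = 28.224
  N: 2 × 14.007 = 28.014
  O: 4 × 15.999 = 63.996
  S: 1 × 32.060 = 32.060
Sum: 18×12.011 + 28×1.008 + 2×14.007 + 4×15.999 + 1×32.060 = 368.492 → 368.49 g/mol.

368.49 g/mol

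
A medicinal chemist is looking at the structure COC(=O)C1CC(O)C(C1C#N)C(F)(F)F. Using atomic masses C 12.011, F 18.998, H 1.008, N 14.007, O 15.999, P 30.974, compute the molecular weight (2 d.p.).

First, the molecular formula is C9H10F3NO3 (counting implicit H from valence).
  C: 9 × 12.011 = 108.099
  F: 3 × 18.998 = 56.994
  H: 10 × 1.008 = 10.080
  N: 1 × 14.007 = 14.007
  O: 3 × 15.999 = 47.997
Sum: 9×12.011 + 3×18.998 + 10×1.008 + 1×14.007 + 3×15.999 = 237.177 → 237.18 g/mol.

237.18 g/mol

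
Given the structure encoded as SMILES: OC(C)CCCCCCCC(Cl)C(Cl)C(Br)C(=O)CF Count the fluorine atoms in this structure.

1

Scan the SMILES for F atoms (remember two-letter symbols like Cl and Br are single atoms).
Fluorine count: 1.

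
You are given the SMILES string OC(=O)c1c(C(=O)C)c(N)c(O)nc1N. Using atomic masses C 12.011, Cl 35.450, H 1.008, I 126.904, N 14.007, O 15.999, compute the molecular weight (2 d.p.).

211.18 g/mol

First, the molecular formula is C8H9N3O4 (counting implicit H from valence).
  C: 8 × 12.011 = 96.088
  H: 9 × 1.008 = 9.072
  N: 3 × 14.007 = 42.021
  O: 4 × 15.999 = 63.996
Sum: 8×12.011 + 9×1.008 + 3×14.007 + 4×15.999 = 211.177 → 211.18 g/mol.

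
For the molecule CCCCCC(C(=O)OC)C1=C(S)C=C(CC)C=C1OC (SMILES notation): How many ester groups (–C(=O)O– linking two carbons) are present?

The ester motif appears at heavy-atom position 7 in the SMILES.
Other groups present: 1 ether, 1 thiol.
Ester count: 1.

1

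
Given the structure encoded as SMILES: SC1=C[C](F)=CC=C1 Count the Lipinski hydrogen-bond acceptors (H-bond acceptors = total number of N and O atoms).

N atoms: 0; O atoms: 0.
Lipinski HBA = 0 + 0 = 0.

0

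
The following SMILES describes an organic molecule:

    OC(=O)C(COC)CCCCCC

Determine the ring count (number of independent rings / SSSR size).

0

In SMILES, each pair of matching ring-closure digits denotes one ring-closing bond; the number of such bonds equals the number of independent rings.
Ring-closure bonds here: 0.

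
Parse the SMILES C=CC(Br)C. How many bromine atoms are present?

1

Scan the SMILES for Br atoms (remember two-letter symbols like Cl and Br are single atoms).
Bromine count: 1.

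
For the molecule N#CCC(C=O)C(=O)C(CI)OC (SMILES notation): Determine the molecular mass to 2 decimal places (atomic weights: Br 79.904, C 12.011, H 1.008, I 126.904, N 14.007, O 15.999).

295.08 g/mol

First, the molecular formula is C8H10INO3 (counting implicit H from valence).
  C: 8 × 12.011 = 96.088
  H: 10 × 1.008 = 10.080
  I: 1 × 126.904 = 126.904
  N: 1 × 14.007 = 14.007
  O: 3 × 15.999 = 47.997
Sum: 8×12.011 + 10×1.008 + 1×126.904 + 1×14.007 + 3×15.999 = 295.076 → 295.08 g/mol.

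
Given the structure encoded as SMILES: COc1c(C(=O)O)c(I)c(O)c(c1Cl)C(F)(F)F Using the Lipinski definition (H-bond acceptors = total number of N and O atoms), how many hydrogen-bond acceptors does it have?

4

N atoms: 0; O atoms: 4.
Lipinski HBA = 0 + 4 = 4.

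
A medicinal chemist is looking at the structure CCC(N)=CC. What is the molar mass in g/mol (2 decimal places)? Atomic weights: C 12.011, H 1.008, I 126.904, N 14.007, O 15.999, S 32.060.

First, the molecular formula is C5H11N (counting implicit H from valence).
  C: 5 × 12.011 = 60.055
  H: 11 × 1.008 = 11.088
  N: 1 × 14.007 = 14.007
Sum: 5×12.011 + 11×1.008 + 1×14.007 = 85.150 → 85.15 g/mol.

85.15 g/mol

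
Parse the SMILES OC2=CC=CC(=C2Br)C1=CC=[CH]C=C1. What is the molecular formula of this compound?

C12H9BrO

Walk through each heavy atom and fill implicit hydrogens from standard valence (C 4, N 3, O 2, S 2, halogen 1):
  atom 1: O, bond orders sum to 1 (valence 2) → 1 H
  atom 2: C, bond orders sum to 4 (valence 4) → 0 H
  atom 3: C, bond orders sum to 3 (valence 4) → 1 H
  atom 4: C, bond orders sum to 3 (valence 4) → 1 H
  atom 5: C, bond orders sum to 3 (valence 4) → 1 H
  atom 6: C, bond orders sum to 4 (valence 4) → 0 H
  atom 7: C, bond orders sum to 4 (valence 4) → 0 H
  atom 8: Br (halogen, monovalent) → 0 H
  atom 9: C, bond orders sum to 4 (valence 4) → 0 H
  atom 10: C, bond orders sum to 3 (valence 4) → 1 H
  atom 11: C, bond orders sum to 3 (valence 4) → 1 H
  atom 12: C with explicit H count 1
  atom 13: C, bond orders sum to 3 (valence 4) → 1 H
  atom 14: C, bond orders sum to 3 (valence 4) → 1 H
Totals → C:12, H:9, Br:1, O:1.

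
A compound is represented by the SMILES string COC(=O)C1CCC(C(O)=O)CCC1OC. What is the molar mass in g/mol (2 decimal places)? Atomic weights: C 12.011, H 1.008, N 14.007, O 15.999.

First, the molecular formula is C11H18O5 (counting implicit H from valence).
  C: 11 × 12.011 = 132.121
  H: 18 × 1.008 = 18.144
  O: 5 × 15.999 = 79.995
Sum: 11×12.011 + 18×1.008 + 5×15.999 = 230.260 → 230.26 g/mol.

230.26 g/mol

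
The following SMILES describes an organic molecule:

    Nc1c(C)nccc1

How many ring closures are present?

In SMILES, each pair of matching ring-closure digits denotes one ring-closing bond; the number of such bonds equals the number of independent rings.
Ring-closure bonds here: 1.

1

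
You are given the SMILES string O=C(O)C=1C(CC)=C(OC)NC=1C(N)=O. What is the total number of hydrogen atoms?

Walk through each heavy atom and fill implicit hydrogens from standard valence (C 4, N 3, O 2, S 2, halogen 1):
  atom 1: O, bond orders sum to 2 (valence 2) → 0 H
  atom 2: C, bond orders sum to 4 (valence 4) → 0 H
  atom 3: O, bond orders sum to 1 (valence 2) → 1 H
  atom 4: C, bond orders sum to 4 (valence 4) → 0 H
  atom 5: C, bond orders sum to 4 (valence 4) → 0 H
  atom 6: C, bond orders sum to 2 (valence 4) → 2 H
  atom 7: C, bond orders sum to 1 (valence 4) → 3 H
  atom 8: C, bond orders sum to 4 (valence 4) → 0 H
  atom 9: O, bond orders sum to 2 (valence 2) → 0 H
  atom 10: C, bond orders sum to 1 (valence 4) → 3 H
  atom 11: N, bond orders sum to 2 (valence 3) → 1 H
  atom 12: C, bond orders sum to 4 (valence 4) → 0 H
  atom 13: C, bond orders sum to 4 (valence 4) → 0 H
  atom 14: N, bond orders sum to 1 (valence 3) → 2 H
  atom 15: O, bond orders sum to 2 (valence 2) → 0 H
Total hydrogens: 12.

12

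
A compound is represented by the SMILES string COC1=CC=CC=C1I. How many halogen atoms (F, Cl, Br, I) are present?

Halogen atoms appear at heavy-atom position 9 (1×I).
Other groups present: 1 ether.
Halogen count: 1.

1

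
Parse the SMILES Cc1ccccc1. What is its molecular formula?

C7H8

Walk through each heavy atom and fill implicit hydrogens from standard valence (C 4, N 3, O 2, S 2, halogen 1); for lowercase aromatic atoms, an aromatic c carries 1 H when it has two neighbours and 0 H with three, and aromatic n carries 0 H:
  atom 1: C, bond orders sum to 1 (valence 4) → 3 H
  atom 2: aromatic c, 3 neighbours → 0 H
  atom 3: aromatic c, 2 neighbours → 1 H
  atom 4: aromatic c, 2 neighbours → 1 H
  atom 5: aromatic c, 2 neighbours → 1 H
  atom 6: aromatic c, 2 neighbours → 1 H
  atom 7: aromatic c, 2 neighbours → 1 H
Totals → C:7, H:8.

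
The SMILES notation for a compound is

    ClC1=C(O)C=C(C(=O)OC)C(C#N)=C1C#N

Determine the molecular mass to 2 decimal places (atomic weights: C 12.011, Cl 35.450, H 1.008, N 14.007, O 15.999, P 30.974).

236.61 g/mol

First, the molecular formula is C10H5ClN2O3 (counting implicit H from valence).
  C: 10 × 12.011 = 120.110
  Cl: 1 × 35.450 = 35.450
  H: 5 × 1.008 = 5.040
  N: 2 × 14.007 = 28.014
  O: 3 × 15.999 = 47.997
Sum: 10×12.011 + 1×35.450 + 5×1.008 + 2×14.007 + 3×15.999 = 236.611 → 236.61 g/mol.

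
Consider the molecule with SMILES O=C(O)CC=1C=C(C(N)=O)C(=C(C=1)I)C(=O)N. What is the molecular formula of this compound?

Walk through each heavy atom and fill implicit hydrogens from standard valence (C 4, N 3, O 2, S 2, halogen 1):
  atom 1: O, bond orders sum to 2 (valence 2) → 0 H
  atom 2: C, bond orders sum to 4 (valence 4) → 0 H
  atom 3: O, bond orders sum to 1 (valence 2) → 1 H
  atom 4: C, bond orders sum to 2 (valence 4) → 2 H
  atom 5: C, bond orders sum to 4 (valence 4) → 0 H
  atom 6: C, bond orders sum to 3 (valence 4) → 1 H
  atom 7: C, bond orders sum to 4 (valence 4) → 0 H
  atom 8: C, bond orders sum to 4 (valence 4) → 0 H
  atom 9: N, bond orders sum to 1 (valence 3) → 2 H
  atom 10: O, bond orders sum to 2 (valence 2) → 0 H
  atom 11: C, bond orders sum to 4 (valence 4) → 0 H
  atom 12: C, bond orders sum to 4 (valence 4) → 0 H
  atom 13: C, bond orders sum to 3 (valence 4) → 1 H
  atom 14: I (halogen, monovalent) → 0 H
  atom 15: C, bond orders sum to 4 (valence 4) → 0 H
  atom 16: O, bond orders sum to 2 (valence 2) → 0 H
  atom 17: N, bond orders sum to 1 (valence 3) → 2 H
Totals → C:10, H:9, I:1, N:2, O:4.

C10H9IN2O4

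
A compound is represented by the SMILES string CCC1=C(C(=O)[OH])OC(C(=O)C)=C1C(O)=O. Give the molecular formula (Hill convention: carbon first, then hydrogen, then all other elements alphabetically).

Walk through each heavy atom and fill implicit hydrogens from standard valence (C 4, N 3, O 2, S 2, halogen 1):
  atom 1: C, bond orders sum to 1 (valence 4) → 3 H
  atom 2: C, bond orders sum to 2 (valence 4) → 2 H
  atom 3: C, bond orders sum to 4 (valence 4) → 0 H
  atom 4: C, bond orders sum to 4 (valence 4) → 0 H
  atom 5: C, bond orders sum to 4 (valence 4) → 0 H
  atom 6: O, bond orders sum to 2 (valence 2) → 0 H
  atom 7: O with explicit H count 1
  atom 8: O, bond orders sum to 2 (valence 2) → 0 H
  atom 9: C, bond orders sum to 4 (valence 4) → 0 H
  atom 10: C, bond orders sum to 4 (valence 4) → 0 H
  atom 11: O, bond orders sum to 2 (valence 2) → 0 H
  atom 12: C, bond orders sum to 1 (valence 4) → 3 H
  atom 13: C, bond orders sum to 4 (valence 4) → 0 H
  atom 14: C, bond orders sum to 4 (valence 4) → 0 H
  atom 15: O, bond orders sum to 1 (valence 2) → 1 H
  atom 16: O, bond orders sum to 2 (valence 2) → 0 H
Totals → C:10, H:10, O:6.

C10H10O6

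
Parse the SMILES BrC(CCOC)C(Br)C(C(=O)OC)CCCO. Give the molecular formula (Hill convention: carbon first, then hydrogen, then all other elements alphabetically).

C11H20Br2O4

Walk through each heavy atom and fill implicit hydrogens from standard valence (C 4, N 3, O 2, S 2, halogen 1):
  atom 1: Br (halogen, monovalent) → 0 H
  atom 2: C, bond orders sum to 3 (valence 4) → 1 H
  atom 3: C, bond orders sum to 2 (valence 4) → 2 H
  atom 4: C, bond orders sum to 2 (valence 4) → 2 H
  atom 5: O, bond orders sum to 2 (valence 2) → 0 H
  atom 6: C, bond orders sum to 1 (valence 4) → 3 H
  atom 7: C, bond orders sum to 3 (valence 4) → 1 H
  atom 8: Br (halogen, monovalent) → 0 H
  atom 9: C, bond orders sum to 3 (valence 4) → 1 H
  atom 10: C, bond orders sum to 4 (valence 4) → 0 H
  atom 11: O, bond orders sum to 2 (valence 2) → 0 H
  atom 12: O, bond orders sum to 2 (valence 2) → 0 H
  atom 13: C, bond orders sum to 1 (valence 4) → 3 H
  atom 14: C, bond orders sum to 2 (valence 4) → 2 H
  atom 15: C, bond orders sum to 2 (valence 4) → 2 H
  atom 16: C, bond orders sum to 2 (valence 4) → 2 H
  atom 17: O, bond orders sum to 1 (valence 2) → 1 H
Totals → C:11, H:20, Br:2, O:4.
In Hill order: C11H20Br2O4.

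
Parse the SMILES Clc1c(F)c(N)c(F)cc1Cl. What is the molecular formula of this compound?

C6H3Cl2F2N

Walk through each heavy atom and fill implicit hydrogens from standard valence (C 4, N 3, O 2, S 2, halogen 1); for lowercase aromatic atoms, an aromatic c carries 1 H when it has two neighbours and 0 H with three, and aromatic n carries 0 H:
  atom 1: Cl (halogen, monovalent) → 0 H
  atom 2: aromatic c, 3 neighbours → 0 H
  atom 3: aromatic c, 3 neighbours → 0 H
  atom 4: F (halogen, monovalent) → 0 H
  atom 5: aromatic c, 3 neighbours → 0 H
  atom 6: N, bond orders sum to 1 (valence 3) → 2 H
  atom 7: aromatic c, 3 neighbours → 0 H
  atom 8: F (halogen, monovalent) → 0 H
  atom 9: aromatic c, 2 neighbours → 1 H
  atom 10: aromatic c, 3 neighbours → 0 H
  atom 11: Cl (halogen, monovalent) → 0 H
Totals → C:6, H:3, Cl:2, F:2, N:1.
In Hill order: C6H3Cl2F2N.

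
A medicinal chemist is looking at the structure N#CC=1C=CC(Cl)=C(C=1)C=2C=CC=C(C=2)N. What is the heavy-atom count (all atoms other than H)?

Every atom symbol written in the SMILES (organic subset) is one heavy atom; implicit H are not written.
Heavy atoms by element → C:13, Cl:1, N:2.
Total: 16.

16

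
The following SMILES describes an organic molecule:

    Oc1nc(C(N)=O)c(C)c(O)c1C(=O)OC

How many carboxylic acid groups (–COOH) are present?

0

Scan the SMILES for the carboxylic acid motif — none present.
Groups that are present: 1 amide, 1 ester, 2 hydroxyl.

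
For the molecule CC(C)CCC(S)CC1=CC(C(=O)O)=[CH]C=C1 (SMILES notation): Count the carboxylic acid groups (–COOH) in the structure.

The carboxylic acid motif appears at heavy-atom position 12 in the SMILES.
Other groups present: 1 thiol.
Carboxylic acid count: 1.

1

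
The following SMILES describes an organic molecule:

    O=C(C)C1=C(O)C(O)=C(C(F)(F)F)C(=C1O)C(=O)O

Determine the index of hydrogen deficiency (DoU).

Molecular formula: C10H7F3O6.
DoU = (2C + 2 + N − H − X) / 2, where X is the halogen count and O/S are ignored.
    = (2·10 + 2 + 0 − 7 − 3) / 2 = 12 / 2 = 6.

6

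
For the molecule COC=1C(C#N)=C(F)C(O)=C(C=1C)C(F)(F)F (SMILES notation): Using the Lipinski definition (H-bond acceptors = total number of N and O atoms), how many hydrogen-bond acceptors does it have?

3

N atoms: 1; O atoms: 2.
Lipinski HBA = 1 + 2 = 3.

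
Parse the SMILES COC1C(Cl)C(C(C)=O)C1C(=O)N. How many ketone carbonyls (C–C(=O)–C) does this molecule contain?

The ketone motif appears at heavy-atom position 7 in the SMILES.
Other groups present: 1 amide, 1 ether.
Ketone count: 1.

1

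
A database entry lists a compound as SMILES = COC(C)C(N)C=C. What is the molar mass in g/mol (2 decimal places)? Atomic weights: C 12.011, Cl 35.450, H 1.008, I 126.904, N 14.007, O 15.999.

115.18 g/mol

First, the molecular formula is C6H13NO (counting implicit H from valence).
  C: 6 × 12.011 = 72.066
  H: 13 × 1.008 = 13.104
  N: 1 × 14.007 = 14.007
  O: 1 × 15.999 = 15.999
Sum: 6×12.011 + 13×1.008 + 1×14.007 + 1×15.999 = 115.176 → 115.18 g/mol.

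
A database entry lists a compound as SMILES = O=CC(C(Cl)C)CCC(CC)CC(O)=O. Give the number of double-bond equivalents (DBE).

Molecular formula: C11H19ClO3.
DoU = (2C + 2 + N − H − X) / 2, where X is the halogen count and O/S are ignored.
    = (2·11 + 2 + 0 − 19 − 1) / 2 = 4 / 2 = 2.

2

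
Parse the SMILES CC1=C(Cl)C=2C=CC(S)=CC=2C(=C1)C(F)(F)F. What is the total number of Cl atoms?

1

Scan the SMILES for Cl atoms (remember two-letter symbols like Cl and Br are single atoms).
Chlorine count: 1.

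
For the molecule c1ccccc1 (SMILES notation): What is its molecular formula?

Walk through each heavy atom and fill implicit hydrogens from standard valence (C 4, N 3, O 2, S 2, halogen 1); for lowercase aromatic atoms, an aromatic c carries 1 H when it has two neighbours and 0 H with three, and aromatic n carries 0 H:
  atom 1: aromatic c, 2 neighbours → 1 H
  atom 2: aromatic c, 2 neighbours → 1 H
  atom 3: aromatic c, 2 neighbours → 1 H
  atom 4: aromatic c, 2 neighbours → 1 H
  atom 5: aromatic c, 2 neighbours → 1 H
  atom 6: aromatic c, 2 neighbours → 1 H
Totals → C:6, H:6.
In Hill order: C6H6.

C6H6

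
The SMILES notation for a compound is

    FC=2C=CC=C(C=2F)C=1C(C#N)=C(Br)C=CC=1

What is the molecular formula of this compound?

Walk through each heavy atom and fill implicit hydrogens from standard valence (C 4, N 3, O 2, S 2, halogen 1):
  atom 1: F (halogen, monovalent) → 0 H
  atom 2: C, bond orders sum to 4 (valence 4) → 0 H
  atom 3: C, bond orders sum to 3 (valence 4) → 1 H
  atom 4: C, bond orders sum to 3 (valence 4) → 1 H
  atom 5: C, bond orders sum to 3 (valence 4) → 1 H
  atom 6: C, bond orders sum to 4 (valence 4) → 0 H
  atom 7: C, bond orders sum to 4 (valence 4) → 0 H
  atom 8: F (halogen, monovalent) → 0 H
  atom 9: C, bond orders sum to 4 (valence 4) → 0 H
  atom 10: C, bond orders sum to 4 (valence 4) → 0 H
  atom 11: C, bond orders sum to 4 (valence 4) → 0 H
  atom 12: N, bond orders sum to 3 (valence 3) → 0 H
  atom 13: C, bond orders sum to 4 (valence 4) → 0 H
  atom 14: Br (halogen, monovalent) → 0 H
  atom 15: C, bond orders sum to 3 (valence 4) → 1 H
  atom 16: C, bond orders sum to 3 (valence 4) → 1 H
  atom 17: C, bond orders sum to 3 (valence 4) → 1 H
Totals → C:13, H:6, Br:1, F:2, N:1.

C13H6BrF2N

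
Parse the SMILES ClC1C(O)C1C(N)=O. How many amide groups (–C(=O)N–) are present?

The amide motif appears at heavy-atom position 6 in the SMILES.
Other groups present: 1 hydroxyl.
Amide count: 1.

1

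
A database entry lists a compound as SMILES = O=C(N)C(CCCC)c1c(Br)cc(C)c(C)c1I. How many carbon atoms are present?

Count every carbon token in the SMILES (each C, including those in ring-closure positions and inside branches).
Carbon count: 14.

14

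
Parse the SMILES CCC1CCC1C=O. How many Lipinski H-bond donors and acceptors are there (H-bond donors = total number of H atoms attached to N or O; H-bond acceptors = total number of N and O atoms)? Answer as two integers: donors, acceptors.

0, 1

Donors: find every N or O and count the H atoms it carries.
  atom 8 (O): bond orders sum to 2 → 0 H
Lipinski HBD = 0.
Acceptors: N atoms = 0, O atoms = 1 → HBA = 1.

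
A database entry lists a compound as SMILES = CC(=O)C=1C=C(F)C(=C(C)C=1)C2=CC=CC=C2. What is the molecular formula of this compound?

C15H13FO

Walk through each heavy atom and fill implicit hydrogens from standard valence (C 4, N 3, O 2, S 2, halogen 1):
  atom 1: C, bond orders sum to 1 (valence 4) → 3 H
  atom 2: C, bond orders sum to 4 (valence 4) → 0 H
  atom 3: O, bond orders sum to 2 (valence 2) → 0 H
  atom 4: C, bond orders sum to 4 (valence 4) → 0 H
  atom 5: C, bond orders sum to 3 (valence 4) → 1 H
  atom 6: C, bond orders sum to 4 (valence 4) → 0 H
  atom 7: F (halogen, monovalent) → 0 H
  atom 8: C, bond orders sum to 4 (valence 4) → 0 H
  atom 9: C, bond orders sum to 4 (valence 4) → 0 H
  atom 10: C, bond orders sum to 1 (valence 4) → 3 H
  atom 11: C, bond orders sum to 3 (valence 4) → 1 H
  atom 12: C, bond orders sum to 4 (valence 4) → 0 H
  atom 13: C, bond orders sum to 3 (valence 4) → 1 H
  atom 14: C, bond orders sum to 3 (valence 4) → 1 H
  atom 15: C, bond orders sum to 3 (valence 4) → 1 H
  atom 16: C, bond orders sum to 3 (valence 4) → 1 H
  atom 17: C, bond orders sum to 3 (valence 4) → 1 H
Totals → C:15, H:13, F:1, O:1.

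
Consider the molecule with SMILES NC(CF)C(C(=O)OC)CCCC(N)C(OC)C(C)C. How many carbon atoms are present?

Count every carbon token in the SMILES (each C, including those in ring-closure positions and inside branches).
Carbon count: 14.

14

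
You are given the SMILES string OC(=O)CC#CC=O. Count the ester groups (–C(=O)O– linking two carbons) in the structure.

0

Scan the SMILES for the ester motif — none present.
Groups that are present: 1 aldehyde, 1 alkyne, 1 carboxylic acid.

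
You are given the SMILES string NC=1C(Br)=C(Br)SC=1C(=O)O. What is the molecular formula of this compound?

Walk through each heavy atom and fill implicit hydrogens from standard valence (C 4, N 3, O 2, S 2, halogen 1):
  atom 1: N, bond orders sum to 1 (valence 3) → 2 H
  atom 2: C, bond orders sum to 4 (valence 4) → 0 H
  atom 3: C, bond orders sum to 4 (valence 4) → 0 H
  atom 4: Br (halogen, monovalent) → 0 H
  atom 5: C, bond orders sum to 4 (valence 4) → 0 H
  atom 6: Br (halogen, monovalent) → 0 H
  atom 7: S, bond orders sum to 2 (valence 2) → 0 H
  atom 8: C, bond orders sum to 4 (valence 4) → 0 H
  atom 9: C, bond orders sum to 4 (valence 4) → 0 H
  atom 10: O, bond orders sum to 2 (valence 2) → 0 H
  atom 11: O, bond orders sum to 1 (valence 2) → 1 H
Totals → C:5, H:3, Br:2, N:1, O:2, S:1.

C5H3Br2NO2S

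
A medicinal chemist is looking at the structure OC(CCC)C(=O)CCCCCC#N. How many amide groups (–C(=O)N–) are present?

0

Scan the SMILES for the amide motif — none present.
Groups that are present: 1 hydroxyl, 1 ketone, 1 nitrile.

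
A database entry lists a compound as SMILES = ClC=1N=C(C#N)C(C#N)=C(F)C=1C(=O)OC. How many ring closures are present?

In SMILES, each pair of matching ring-closure digits denotes one ring-closing bond; the number of such bonds equals the number of independent rings.
Ring-closure bonds here: 1.

1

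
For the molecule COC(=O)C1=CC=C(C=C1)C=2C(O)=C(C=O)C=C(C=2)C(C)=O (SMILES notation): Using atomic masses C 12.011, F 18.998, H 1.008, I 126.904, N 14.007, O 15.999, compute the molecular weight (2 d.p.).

298.29 g/mol

First, the molecular formula is C17H14O5 (counting implicit H from valence).
  C: 17 × 12.011 = 204.187
  H: 14 × 1.008 = 14.112
  O: 5 × 15.999 = 79.995
Sum: 17×12.011 + 14×1.008 + 5×15.999 = 298.294 → 298.29 g/mol.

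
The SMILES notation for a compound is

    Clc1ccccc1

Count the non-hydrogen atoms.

7

Every atom symbol written in the SMILES (organic subset) is one heavy atom; implicit H are not written.
Heavy atoms by element → C:6, Cl:1.
Total: 7.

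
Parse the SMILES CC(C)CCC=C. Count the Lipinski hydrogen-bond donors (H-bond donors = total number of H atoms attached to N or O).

Donors: find every N or O and count the H atoms it carries.
  (no N or O atoms present)
Lipinski HBD = 0.

0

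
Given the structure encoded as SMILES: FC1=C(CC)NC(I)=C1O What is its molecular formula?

C6H7FINO

Walk through each heavy atom and fill implicit hydrogens from standard valence (C 4, N 3, O 2, S 2, halogen 1):
  atom 1: F (halogen, monovalent) → 0 H
  atom 2: C, bond orders sum to 4 (valence 4) → 0 H
  atom 3: C, bond orders sum to 4 (valence 4) → 0 H
  atom 4: C, bond orders sum to 2 (valence 4) → 2 H
  atom 5: C, bond orders sum to 1 (valence 4) → 3 H
  atom 6: N, bond orders sum to 2 (valence 3) → 1 H
  atom 7: C, bond orders sum to 4 (valence 4) → 0 H
  atom 8: I (halogen, monovalent) → 0 H
  atom 9: C, bond orders sum to 4 (valence 4) → 0 H
  atom 10: O, bond orders sum to 1 (valence 2) → 1 H
Totals → C:6, H:7, F:1, I:1, N:1, O:1.
In Hill order: C6H7FINO.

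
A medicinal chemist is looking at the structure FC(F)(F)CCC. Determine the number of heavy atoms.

7

Every atom symbol written in the SMILES (organic subset) is one heavy atom; implicit H are not written.
Heavy atoms by element → C:4, F:3.
Total: 7.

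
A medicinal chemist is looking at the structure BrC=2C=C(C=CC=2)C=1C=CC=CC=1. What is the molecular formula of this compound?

Walk through each heavy atom and fill implicit hydrogens from standard valence (C 4, N 3, O 2, S 2, halogen 1):
  atom 1: Br (halogen, monovalent) → 0 H
  atom 2: C, bond orders sum to 4 (valence 4) → 0 H
  atom 3: C, bond orders sum to 3 (valence 4) → 1 H
  atom 4: C, bond orders sum to 4 (valence 4) → 0 H
  atom 5: C, bond orders sum to 3 (valence 4) → 1 H
  atom 6: C, bond orders sum to 3 (valence 4) → 1 H
  atom 7: C, bond orders sum to 3 (valence 4) → 1 H
  atom 8: C, bond orders sum to 4 (valence 4) → 0 H
  atom 9: C, bond orders sum to 3 (valence 4) → 1 H
  atom 10: C, bond orders sum to 3 (valence 4) → 1 H
  atom 11: C, bond orders sum to 3 (valence 4) → 1 H
  atom 12: C, bond orders sum to 3 (valence 4) → 1 H
  atom 13: C, bond orders sum to 3 (valence 4) → 1 H
Totals → C:12, H:9, Br:1.
In Hill order: C12H9Br.

C12H9Br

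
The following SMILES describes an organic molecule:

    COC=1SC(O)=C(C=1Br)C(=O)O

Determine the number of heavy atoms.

Every atom symbol written in the SMILES (organic subset) is one heavy atom; implicit H are not written.
Heavy atoms by element → Br:1, C:6, O:4, S:1.
Total: 12.

12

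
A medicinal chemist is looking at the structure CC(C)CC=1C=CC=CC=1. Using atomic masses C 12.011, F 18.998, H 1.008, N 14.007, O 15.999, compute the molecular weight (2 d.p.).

First, the molecular formula is C10H14 (counting implicit H from valence).
  C: 10 × 12.011 = 120.110
  H: 14 × 1.008 = 14.112
Sum: 10×12.011 + 14×1.008 = 134.222 → 134.22 g/mol.

134.22 g/mol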